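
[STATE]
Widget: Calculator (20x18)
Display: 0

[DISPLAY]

                   0
┌───┬───┬───┬───┐   
│ 7 │ 8 │ 9 │ ÷ │   
├───┼───┼───┼───┤   
│ 4 │ 5 │ 6 │ × │   
├───┼───┼───┼───┤   
│ 1 │ 2 │ 3 │ - │   
├───┼───┼───┼───┤   
│ 0 │ . │ = │ + │   
├───┼───┼───┼───┤   
│ C │ MC│ MR│ M+│   
└───┴───┴───┴───┘   
                    
                    
                    
                    
                    
                    


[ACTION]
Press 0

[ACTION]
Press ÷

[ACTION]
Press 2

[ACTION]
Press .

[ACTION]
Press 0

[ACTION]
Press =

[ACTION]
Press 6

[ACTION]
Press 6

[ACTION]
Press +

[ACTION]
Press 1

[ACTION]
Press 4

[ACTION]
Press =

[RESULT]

                  80
┌───┬───┬───┬───┐   
│ 7 │ 8 │ 9 │ ÷ │   
├───┼───┼───┼───┤   
│ 4 │ 5 │ 6 │ × │   
├───┼───┼───┼───┤   
│ 1 │ 2 │ 3 │ - │   
├───┼───┼───┼───┤   
│ 0 │ . │ = │ + │   
├───┼───┼───┼───┤   
│ C │ MC│ MR│ M+│   
└───┴───┴───┴───┘   
                    
                    
                    
                    
                    
                    


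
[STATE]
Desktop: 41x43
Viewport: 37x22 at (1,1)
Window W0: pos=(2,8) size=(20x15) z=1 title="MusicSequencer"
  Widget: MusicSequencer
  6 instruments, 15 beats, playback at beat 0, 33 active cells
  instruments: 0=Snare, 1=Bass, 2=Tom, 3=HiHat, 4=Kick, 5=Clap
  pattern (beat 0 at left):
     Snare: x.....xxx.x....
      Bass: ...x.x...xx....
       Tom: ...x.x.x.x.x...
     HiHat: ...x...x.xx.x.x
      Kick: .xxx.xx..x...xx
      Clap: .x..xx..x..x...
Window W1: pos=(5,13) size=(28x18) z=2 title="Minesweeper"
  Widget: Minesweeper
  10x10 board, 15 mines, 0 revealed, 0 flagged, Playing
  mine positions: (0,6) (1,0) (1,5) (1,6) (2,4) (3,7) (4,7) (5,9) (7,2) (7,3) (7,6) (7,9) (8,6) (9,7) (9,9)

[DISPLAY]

                                     
                                     
                                     
                                     
                                     
                                     
                                     
 ┏━━━━━━━━━━━━━━━━━━┓                
 ┃ MusicSequencer   ┃                
 ┠──────────────────┨                
 ┃      ▼12345678901┃                
 ┃ Snare█·····███·█·┃                
 ┃  ┏━━━━━━━━━━━━━━━━━━━━━━━━━━┓     
 ┃  ┃ Minesweeper              ┃     
 ┃ H┠──────────────────────────┨     
 ┃  ┃■■■■■■■■■■                ┃     
 ┃  ┃■■■■■■■■■■                ┃     
 ┃  ┃■■■■■■■■■■                ┃     
 ┃  ┃■■■■■■■■■■                ┃     
 ┃  ┃■■■■■■■■■■                ┃     
 ┃  ┃■■■■■■■■■■                ┃     
 ┗━━┃■■■■■■■■■■                ┃     


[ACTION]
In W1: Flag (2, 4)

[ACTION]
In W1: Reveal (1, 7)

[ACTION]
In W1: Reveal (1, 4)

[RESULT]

                                     
                                     
                                     
                                     
                                     
                                     
                                     
 ┏━━━━━━━━━━━━━━━━━━┓                
 ┃ MusicSequencer   ┃                
 ┠──────────────────┨                
 ┃      ▼12345678901┃                
 ┃ Snare█·····███·█·┃                
 ┃  ┏━━━━━━━━━━━━━━━━━━━━━━━━━━┓     
 ┃  ┃ Minesweeper              ┃     
 ┃ H┠──────────────────────────┨     
 ┃  ┃■■■■■■■■■■                ┃     
 ┃  ┃■■■■2■■2■■                ┃     
 ┃  ┃■■■■⚑■■■■■                ┃     
 ┃  ┃■■■■■■■■■■                ┃     
 ┃  ┃■■■■■■■■■■                ┃     
 ┃  ┃■■■■■■■■■■                ┃     
 ┗━━┃■■■■■■■■■■                ┃     


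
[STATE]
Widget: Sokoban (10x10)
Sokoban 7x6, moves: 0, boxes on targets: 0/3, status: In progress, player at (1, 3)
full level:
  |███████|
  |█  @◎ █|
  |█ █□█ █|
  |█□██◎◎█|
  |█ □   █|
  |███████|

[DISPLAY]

███████   
█  @◎ █   
█ █□█ █   
█□██◎◎█   
█ □   █   
███████   
Moves: 0  
          
          
          


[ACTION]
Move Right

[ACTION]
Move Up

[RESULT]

███████   
█   + █   
█ █□█ █   
█□██◎◎█   
█ □   █   
███████   
Moves: 1  
          
          
          


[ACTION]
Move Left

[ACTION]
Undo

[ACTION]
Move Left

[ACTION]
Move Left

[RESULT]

███████   
█ @ ◎ █   
█ █□█ █   
█□██◎◎█   
█ □   █   
███████   
Moves: 3  
          
          
          


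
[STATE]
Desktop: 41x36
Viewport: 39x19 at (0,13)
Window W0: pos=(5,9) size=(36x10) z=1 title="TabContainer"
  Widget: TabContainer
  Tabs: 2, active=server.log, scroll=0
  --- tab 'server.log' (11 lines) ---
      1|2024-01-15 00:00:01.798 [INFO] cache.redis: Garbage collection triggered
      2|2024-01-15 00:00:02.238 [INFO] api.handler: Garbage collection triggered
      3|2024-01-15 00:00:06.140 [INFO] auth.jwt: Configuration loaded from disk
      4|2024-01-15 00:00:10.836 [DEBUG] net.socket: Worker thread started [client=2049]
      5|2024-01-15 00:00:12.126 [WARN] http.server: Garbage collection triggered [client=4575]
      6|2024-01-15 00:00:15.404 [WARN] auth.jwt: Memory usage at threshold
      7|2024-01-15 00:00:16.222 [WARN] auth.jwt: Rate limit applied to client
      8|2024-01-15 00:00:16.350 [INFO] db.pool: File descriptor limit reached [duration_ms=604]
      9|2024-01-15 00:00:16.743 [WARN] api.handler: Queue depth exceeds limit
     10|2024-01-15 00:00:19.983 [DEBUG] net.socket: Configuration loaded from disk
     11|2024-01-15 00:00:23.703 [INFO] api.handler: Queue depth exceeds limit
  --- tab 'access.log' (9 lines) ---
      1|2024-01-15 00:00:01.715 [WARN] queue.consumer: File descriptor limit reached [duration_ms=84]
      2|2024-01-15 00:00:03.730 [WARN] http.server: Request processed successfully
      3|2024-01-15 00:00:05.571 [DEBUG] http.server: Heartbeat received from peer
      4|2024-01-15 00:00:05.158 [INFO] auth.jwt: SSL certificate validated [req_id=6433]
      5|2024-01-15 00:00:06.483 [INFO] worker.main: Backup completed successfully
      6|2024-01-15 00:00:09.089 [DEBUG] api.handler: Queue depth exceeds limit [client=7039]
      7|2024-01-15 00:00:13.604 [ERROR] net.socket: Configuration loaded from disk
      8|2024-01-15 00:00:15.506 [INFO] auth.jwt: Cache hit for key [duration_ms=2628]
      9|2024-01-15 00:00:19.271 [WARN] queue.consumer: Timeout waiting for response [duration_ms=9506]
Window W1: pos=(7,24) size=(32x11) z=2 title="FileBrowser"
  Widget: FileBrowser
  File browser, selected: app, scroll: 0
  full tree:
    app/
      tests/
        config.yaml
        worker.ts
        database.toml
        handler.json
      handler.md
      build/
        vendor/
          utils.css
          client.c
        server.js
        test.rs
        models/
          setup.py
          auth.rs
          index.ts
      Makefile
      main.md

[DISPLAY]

     ┃─────────────────────────────────
     ┃2024-01-15 00:00:01.798 [INFO] ca
     ┃2024-01-15 00:00:02.238 [INFO] ap
     ┃2024-01-15 00:00:06.140 [INFO] au
     ┃2024-01-15 00:00:10.836 [DEBUG] n
     ┗━━━━━━━━━━━━━━━━━━━━━━━━━━━━━━━━━
                                       
                                       
                                       
                                       
                                       
       ┏━━━━━━━━━━━━━━━━━━━━━━━━━━━━━━┓
       ┃ FileBrowser                  ┃
       ┠──────────────────────────────┨
       ┃> [-] app/                    ┃
       ┃    [+] tests/                ┃
       ┃    handler.md                ┃
       ┃    [+] build/                ┃
       ┃    Makefile                  ┃


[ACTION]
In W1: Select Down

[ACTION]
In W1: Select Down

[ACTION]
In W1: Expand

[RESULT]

     ┃─────────────────────────────────
     ┃2024-01-15 00:00:01.798 [INFO] ca
     ┃2024-01-15 00:00:02.238 [INFO] ap
     ┃2024-01-15 00:00:06.140 [INFO] au
     ┃2024-01-15 00:00:10.836 [DEBUG] n
     ┗━━━━━━━━━━━━━━━━━━━━━━━━━━━━━━━━━
                                       
                                       
                                       
                                       
                                       
       ┏━━━━━━━━━━━━━━━━━━━━━━━━━━━━━━┓
       ┃ FileBrowser                  ┃
       ┠──────────────────────────────┨
       ┃  [-] app/                    ┃
       ┃    [+] tests/                ┃
       ┃  > handler.md                ┃
       ┃    [+] build/                ┃
       ┃    Makefile                  ┃


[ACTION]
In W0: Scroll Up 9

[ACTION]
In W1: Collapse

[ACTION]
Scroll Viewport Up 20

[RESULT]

                                       
                                       
                                       
                                       
                                       
                                       
                                       
                                       
                                       
     ┏━━━━━━━━━━━━━━━━━━━━━━━━━━━━━━━━━
     ┃ TabContainer                    
     ┠─────────────────────────────────
     ┃[server.log]│ access.log         
     ┃─────────────────────────────────
     ┃2024-01-15 00:00:01.798 [INFO] ca
     ┃2024-01-15 00:00:02.238 [INFO] ap
     ┃2024-01-15 00:00:06.140 [INFO] au
     ┃2024-01-15 00:00:10.836 [DEBUG] n
     ┗━━━━━━━━━━━━━━━━━━━━━━━━━━━━━━━━━


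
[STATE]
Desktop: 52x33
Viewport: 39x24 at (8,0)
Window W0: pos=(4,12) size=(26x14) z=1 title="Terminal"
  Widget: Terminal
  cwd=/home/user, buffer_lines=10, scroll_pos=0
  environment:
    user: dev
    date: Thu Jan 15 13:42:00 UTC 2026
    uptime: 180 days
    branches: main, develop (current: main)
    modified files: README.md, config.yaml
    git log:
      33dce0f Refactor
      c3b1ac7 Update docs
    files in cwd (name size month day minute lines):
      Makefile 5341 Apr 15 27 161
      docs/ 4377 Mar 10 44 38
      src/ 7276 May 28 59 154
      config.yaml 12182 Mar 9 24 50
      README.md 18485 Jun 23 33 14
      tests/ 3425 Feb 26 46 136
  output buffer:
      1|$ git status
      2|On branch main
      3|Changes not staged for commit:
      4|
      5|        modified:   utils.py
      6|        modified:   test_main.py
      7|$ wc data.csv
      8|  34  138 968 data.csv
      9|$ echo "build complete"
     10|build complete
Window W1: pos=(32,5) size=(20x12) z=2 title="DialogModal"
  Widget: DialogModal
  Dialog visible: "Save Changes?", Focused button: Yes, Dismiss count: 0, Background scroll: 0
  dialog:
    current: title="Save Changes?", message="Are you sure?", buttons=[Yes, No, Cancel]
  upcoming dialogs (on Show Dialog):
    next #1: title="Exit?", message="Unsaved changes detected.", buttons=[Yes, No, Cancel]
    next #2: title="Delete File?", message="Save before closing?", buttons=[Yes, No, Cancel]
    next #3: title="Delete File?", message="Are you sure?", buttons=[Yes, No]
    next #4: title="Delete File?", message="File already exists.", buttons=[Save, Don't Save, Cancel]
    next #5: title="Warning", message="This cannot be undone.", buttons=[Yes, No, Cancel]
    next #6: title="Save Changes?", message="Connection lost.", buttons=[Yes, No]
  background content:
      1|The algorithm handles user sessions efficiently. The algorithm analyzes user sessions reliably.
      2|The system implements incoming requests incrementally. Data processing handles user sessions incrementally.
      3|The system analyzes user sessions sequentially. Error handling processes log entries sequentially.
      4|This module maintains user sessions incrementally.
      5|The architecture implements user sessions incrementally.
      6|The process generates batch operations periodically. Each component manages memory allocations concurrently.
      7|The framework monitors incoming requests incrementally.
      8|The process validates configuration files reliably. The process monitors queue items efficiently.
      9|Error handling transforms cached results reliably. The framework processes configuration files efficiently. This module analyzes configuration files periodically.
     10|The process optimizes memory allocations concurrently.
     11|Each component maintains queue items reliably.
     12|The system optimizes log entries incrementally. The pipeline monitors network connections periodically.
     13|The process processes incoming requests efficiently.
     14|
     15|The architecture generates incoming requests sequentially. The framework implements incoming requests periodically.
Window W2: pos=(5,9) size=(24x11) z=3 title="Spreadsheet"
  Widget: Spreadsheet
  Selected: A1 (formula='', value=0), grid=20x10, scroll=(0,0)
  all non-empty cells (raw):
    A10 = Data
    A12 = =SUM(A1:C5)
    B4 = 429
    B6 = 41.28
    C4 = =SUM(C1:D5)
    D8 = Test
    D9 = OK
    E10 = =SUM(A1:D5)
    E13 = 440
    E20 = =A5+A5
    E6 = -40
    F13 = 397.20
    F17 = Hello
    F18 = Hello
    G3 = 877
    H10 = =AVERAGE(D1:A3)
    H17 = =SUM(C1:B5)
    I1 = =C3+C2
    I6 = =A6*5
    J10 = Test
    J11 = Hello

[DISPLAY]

                                       
                                       
                                       
                                       
                                       
                        ┏━━━━━━━━━━━━━━
                        ┃ DialogModal  
                        ┠──────────────
                        ┃The algorithm 
━━━━━━━━━━━━━━━━━━━━┓   ┃Th┌───────────
preadsheet          ┃   ┃Th│Save Change
────────────────────┨   ┃Th│Are you sur
:                   ┃┓  ┃Th│[Yes]  No  
     A       B      ┃┃  ┃Th└───────────
--------------------┃┨  ┃The framework 
1      [0]       0  ┃┃  ┃The process va
2        0       0  ┃┃  ┗━━━━━━━━━━━━━━
3        0       0  ┃┃                 
4        0     429#C┃┃                 
━━━━━━━━━━━━━━━━━━━━┛┃                 
     modified:   test┃                 
c data.csv           ┃                 
4  138 968 data.csv  ┃                 
cho "build complete" ┃                 


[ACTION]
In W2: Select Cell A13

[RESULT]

                                       
                                       
                                       
                                       
                                       
                        ┏━━━━━━━━━━━━━━
                        ┃ DialogModal  
                        ┠──────────────
                        ┃The algorithm 
━━━━━━━━━━━━━━━━━━━━┓   ┃Th┌───────────
preadsheet          ┃   ┃Th│Save Change
────────────────────┨   ┃Th│Are you sur
3:                  ┃┓  ┃Th│[Yes]  No  
     A       B      ┃┃  ┃Th└───────────
--------------------┃┨  ┃The framework 
1        0       0  ┃┃  ┃The process va
2        0       0  ┃┃  ┗━━━━━━━━━━━━━━
3        0       0  ┃┃                 
4        0     429#C┃┃                 
━━━━━━━━━━━━━━━━━━━━┛┃                 
     modified:   test┃                 
c data.csv           ┃                 
4  138 968 data.csv  ┃                 
cho "build complete" ┃                 


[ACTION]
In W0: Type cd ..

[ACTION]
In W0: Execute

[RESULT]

                                       
                                       
                                       
                                       
                                       
                        ┏━━━━━━━━━━━━━━
                        ┃ DialogModal  
                        ┠──────────────
                        ┃The algorithm 
━━━━━━━━━━━━━━━━━━━━┓   ┃Th┌───────────
preadsheet          ┃   ┃Th│Save Change
────────────────────┨   ┃Th│Are you sur
3:                  ┃┓  ┃Th│[Yes]  No  
     A       B      ┃┃  ┃Th└───────────
--------------------┃┨  ┃The framework 
1        0       0  ┃┃  ┃The process va
2        0       0  ┃┃  ┗━━━━━━━━━━━━━━
3        0       0  ┃┃                 
4        0     429#C┃┃                 
━━━━━━━━━━━━━━━━━━━━┛┃                 
cho "build complete" ┃                 
ld complete          ┃                 
d ..                 ┃                 
                     ┃                 


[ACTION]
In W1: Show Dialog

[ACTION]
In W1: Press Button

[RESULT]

                                       
                                       
                                       
                                       
                                       
                        ┏━━━━━━━━━━━━━━
                        ┃ DialogModal  
                        ┠──────────────
                        ┃The algorithm 
━━━━━━━━━━━━━━━━━━━━┓   ┃The system imp
preadsheet          ┃   ┃The system ana
────────────────────┨   ┃This module ma
3:                  ┃┓  ┃The architectu
     A       B      ┃┃  ┃The process ge
--------------------┃┨  ┃The framework 
1        0       0  ┃┃  ┃The process va
2        0       0  ┃┃  ┗━━━━━━━━━━━━━━
3        0       0  ┃┃                 
4        0     429#C┃┃                 
━━━━━━━━━━━━━━━━━━━━┛┃                 
cho "build complete" ┃                 
ld complete          ┃                 
d ..                 ┃                 
                     ┃                 


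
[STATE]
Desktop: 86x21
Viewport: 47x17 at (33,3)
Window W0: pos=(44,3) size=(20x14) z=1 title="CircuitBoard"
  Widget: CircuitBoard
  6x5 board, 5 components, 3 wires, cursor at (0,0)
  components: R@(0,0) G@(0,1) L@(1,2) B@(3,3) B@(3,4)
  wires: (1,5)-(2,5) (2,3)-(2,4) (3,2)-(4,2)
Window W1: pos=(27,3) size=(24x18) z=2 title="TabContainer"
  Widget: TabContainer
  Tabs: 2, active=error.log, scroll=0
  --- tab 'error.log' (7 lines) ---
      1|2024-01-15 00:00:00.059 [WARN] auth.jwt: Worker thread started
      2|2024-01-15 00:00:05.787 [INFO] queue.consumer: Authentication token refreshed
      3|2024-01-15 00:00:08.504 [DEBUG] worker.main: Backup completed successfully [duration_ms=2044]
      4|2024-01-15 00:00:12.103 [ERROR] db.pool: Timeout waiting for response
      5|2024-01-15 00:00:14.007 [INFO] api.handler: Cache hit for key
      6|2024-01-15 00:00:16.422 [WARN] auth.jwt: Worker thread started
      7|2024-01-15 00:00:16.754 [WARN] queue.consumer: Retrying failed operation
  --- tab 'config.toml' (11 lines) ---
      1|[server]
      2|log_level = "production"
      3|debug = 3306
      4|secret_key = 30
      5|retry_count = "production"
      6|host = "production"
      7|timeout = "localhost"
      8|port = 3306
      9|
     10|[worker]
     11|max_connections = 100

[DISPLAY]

━━━━━━━━━━━━━━━━━┓━━━━━━━━━━━━┓                
ontainer         ┃itBoard     ┃                
─────────────────┨────────────┨                
r.log]│ config.to┃ 2 3 4 5    ┃                
─────────────────┃  G         ┃                
01-15 00:00:00.05┃            ┃                
01-15 00:00:05.78┃      L     ┃                
01-15 00:00:08.50┃            ┃                
01-15 00:00:12.10┃          · ┃                
01-15 00:00:14.00┃            ┃                
01-15 00:00:16.42┃      ·   B ┃                
01-15 00:00:16.75┃      │     ┃                
                 ┃      ·     ┃                
                 ┃━━━━━━━━━━━━┛                
                 ┃                             
                 ┃                             
                 ┃                             


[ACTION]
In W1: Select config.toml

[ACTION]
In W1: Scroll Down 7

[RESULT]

━━━━━━━━━━━━━━━━━┓━━━━━━━━━━━━┓                
ontainer         ┃itBoard     ┃                
─────────────────┨────────────┨                
r.log │[config.to┃ 2 3 4 5    ┃                
─────────────────┃  G         ┃                
= 3306           ┃            ┃                
                 ┃      L     ┃                
er]              ┃            ┃                
onnections = 100 ┃          · ┃                
                 ┃            ┃                
                 ┃      ·   B ┃                
                 ┃      │     ┃                
                 ┃      ·     ┃                
                 ┃━━━━━━━━━━━━┛                
                 ┃                             
                 ┃                             
                 ┃                             


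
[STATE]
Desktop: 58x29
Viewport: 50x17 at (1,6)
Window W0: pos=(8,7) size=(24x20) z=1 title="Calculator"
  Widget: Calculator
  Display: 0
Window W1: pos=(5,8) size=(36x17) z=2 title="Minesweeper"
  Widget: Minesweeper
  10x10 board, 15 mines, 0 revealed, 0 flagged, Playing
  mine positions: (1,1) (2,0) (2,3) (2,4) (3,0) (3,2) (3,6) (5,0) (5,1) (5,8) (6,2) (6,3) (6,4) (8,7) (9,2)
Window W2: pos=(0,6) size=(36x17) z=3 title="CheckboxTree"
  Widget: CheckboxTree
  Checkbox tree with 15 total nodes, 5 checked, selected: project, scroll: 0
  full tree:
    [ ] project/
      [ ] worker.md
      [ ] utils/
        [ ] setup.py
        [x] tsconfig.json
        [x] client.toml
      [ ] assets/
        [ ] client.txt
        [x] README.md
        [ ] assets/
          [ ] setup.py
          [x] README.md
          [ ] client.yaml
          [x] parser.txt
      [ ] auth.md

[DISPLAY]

━━━━━━━━━━━━━━━━━━━━━━━━━━━━━━━━━━┓               
 CheckboxTree                     ┃               
──────────────────────────────────┨━━━━┓          
>[-] project/                     ┃    ┃          
   [ ] worker.md                  ┃────┨          
   [-] utils/                     ┃    ┃          
     [ ] setup.py                 ┃    ┃          
     [x] tsconfig.json            ┃    ┃          
     [x] client.toml              ┃    ┃          
   [-] assets/                    ┃    ┃          
     [ ] client.txt               ┃    ┃          
     [x] README.md                ┃    ┃          
     [-] assets/                  ┃    ┃          
       [ ] setup.py               ┃    ┃          
       [x] README.md              ┃    ┃          
       [ ] client.yaml            ┃    ┃          
━━━━━━━━━━━━━━━━━━━━━━━━━━━━━━━━━━┛    ┃          


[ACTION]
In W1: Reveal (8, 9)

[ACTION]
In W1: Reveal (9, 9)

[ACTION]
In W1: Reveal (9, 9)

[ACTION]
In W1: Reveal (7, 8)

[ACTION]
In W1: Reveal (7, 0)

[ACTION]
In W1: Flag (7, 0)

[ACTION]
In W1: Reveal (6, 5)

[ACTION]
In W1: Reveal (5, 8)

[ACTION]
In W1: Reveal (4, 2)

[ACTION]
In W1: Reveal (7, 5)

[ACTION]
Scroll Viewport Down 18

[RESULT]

     [ ] setup.py                 ┃    ┃          
     [x] tsconfig.json            ┃    ┃          
     [x] client.toml              ┃    ┃          
   [-] assets/                    ┃    ┃          
     [ ] client.txt               ┃    ┃          
     [x] README.md                ┃    ┃          
     [-] assets/                  ┃    ┃          
       [ ] setup.py               ┃    ┃          
       [x] README.md              ┃    ┃          
       [ ] client.yaml            ┃    ┃          
━━━━━━━━━━━━━━━━━━━━━━━━━━━━━━━━━━┛    ┃          
    ┃                                  ┃          
    ┗━━━━━━━━━━━━━━━━━━━━━━━━━━━━━━━━━━┛          
       ┃                      ┃                   
       ┗━━━━━━━━━━━━━━━━━━━━━━┛                   
                                                  
                                                  


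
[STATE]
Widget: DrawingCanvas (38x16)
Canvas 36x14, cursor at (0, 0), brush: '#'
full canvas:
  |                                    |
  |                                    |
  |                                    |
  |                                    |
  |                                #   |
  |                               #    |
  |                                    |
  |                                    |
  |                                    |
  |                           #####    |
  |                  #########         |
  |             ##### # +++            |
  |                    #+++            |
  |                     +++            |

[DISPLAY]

+                                     
                                      
                                      
                                      
                                #     
                               #      
                                      
                                      
                                      
                           #####      
                  #########           
             ##### # +++              
                    #+++              
                     +++              
                                      
                                      


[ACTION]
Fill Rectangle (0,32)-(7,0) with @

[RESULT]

@@@@@@@@@@@@@@@@@@@@@@@@@@@@@@@@@     
@@@@@@@@@@@@@@@@@@@@@@@@@@@@@@@@@     
@@@@@@@@@@@@@@@@@@@@@@@@@@@@@@@@@     
@@@@@@@@@@@@@@@@@@@@@@@@@@@@@@@@@     
@@@@@@@@@@@@@@@@@@@@@@@@@@@@@@@@@     
@@@@@@@@@@@@@@@@@@@@@@@@@@@@@@@@@     
@@@@@@@@@@@@@@@@@@@@@@@@@@@@@@@@@     
@@@@@@@@@@@@@@@@@@@@@@@@@@@@@@@@@     
                                      
                           #####      
                  #########           
             ##### # +++              
                    #+++              
                     +++              
                                      
                                      


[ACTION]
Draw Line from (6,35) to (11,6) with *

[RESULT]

@@@@@@@@@@@@@@@@@@@@@@@@@@@@@@@@@     
@@@@@@@@@@@@@@@@@@@@@@@@@@@@@@@@@     
@@@@@@@@@@@@@@@@@@@@@@@@@@@@@@@@@     
@@@@@@@@@@@@@@@@@@@@@@@@@@@@@@@@@     
@@@@@@@@@@@@@@@@@@@@@@@@@@@@@@@@@     
@@@@@@@@@@@@@@@@@@@@@@@@@@@@@@@@@     
@@@@@@@@@@@@@@@@@@@@@@@@@@@@@@@@@***  
@@@@@@@@@@@@@@@@@@@@@@@@@@@******     
                     ******           
               ******      #####      
         ******   #########           
      ***    ##### # +++              
                    #+++              
                     +++              
                                      
                                      


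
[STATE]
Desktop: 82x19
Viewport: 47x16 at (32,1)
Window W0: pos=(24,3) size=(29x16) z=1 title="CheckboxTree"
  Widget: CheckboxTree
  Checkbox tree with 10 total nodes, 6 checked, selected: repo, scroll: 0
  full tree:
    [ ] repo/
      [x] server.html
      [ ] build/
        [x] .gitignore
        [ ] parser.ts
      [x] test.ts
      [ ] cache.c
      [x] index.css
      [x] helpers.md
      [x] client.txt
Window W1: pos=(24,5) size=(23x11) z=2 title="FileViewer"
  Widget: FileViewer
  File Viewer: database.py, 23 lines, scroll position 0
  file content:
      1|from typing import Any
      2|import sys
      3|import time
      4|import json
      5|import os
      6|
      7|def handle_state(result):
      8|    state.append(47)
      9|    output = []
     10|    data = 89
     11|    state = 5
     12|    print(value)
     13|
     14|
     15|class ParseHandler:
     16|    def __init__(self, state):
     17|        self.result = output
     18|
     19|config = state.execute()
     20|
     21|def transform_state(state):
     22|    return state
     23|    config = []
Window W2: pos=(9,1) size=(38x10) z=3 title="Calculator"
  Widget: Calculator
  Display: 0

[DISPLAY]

━━━━━━━━━━━━━━┓                                
              ┃                                
──────────────┨━━━━━┓                          
             0┃     ┃                          
              ┃─────┨                          
              ┃     ┃                          
              ┃     ┃                          
              ┃     ┃                          
              ┃     ┃                          
━━━━━━━━━━━━━━┛     ┃                          
json         ░┃     ┃                          
os           ░┃     ┃                          
             ░┃     ┃                          
dle_state(res▼┃     ┃                          
━━━━━━━━━━━━━━┛     ┃                          
                    ┃                          


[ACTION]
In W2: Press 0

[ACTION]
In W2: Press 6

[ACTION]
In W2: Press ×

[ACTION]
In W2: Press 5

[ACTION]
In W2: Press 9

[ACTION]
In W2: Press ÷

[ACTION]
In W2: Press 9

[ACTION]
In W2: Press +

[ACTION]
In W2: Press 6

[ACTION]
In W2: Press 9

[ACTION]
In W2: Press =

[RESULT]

━━━━━━━━━━━━━━┓                                
              ┃                                
──────────────┨━━━━━┓                          
   108.3333333┃     ┃                          
              ┃─────┨                          
              ┃     ┃                          
              ┃     ┃                          
              ┃     ┃                          
              ┃     ┃                          
━━━━━━━━━━━━━━┛     ┃                          
json         ░┃     ┃                          
os           ░┃     ┃                          
             ░┃     ┃                          
dle_state(res▼┃     ┃                          
━━━━━━━━━━━━━━┛     ┃                          
                    ┃                          


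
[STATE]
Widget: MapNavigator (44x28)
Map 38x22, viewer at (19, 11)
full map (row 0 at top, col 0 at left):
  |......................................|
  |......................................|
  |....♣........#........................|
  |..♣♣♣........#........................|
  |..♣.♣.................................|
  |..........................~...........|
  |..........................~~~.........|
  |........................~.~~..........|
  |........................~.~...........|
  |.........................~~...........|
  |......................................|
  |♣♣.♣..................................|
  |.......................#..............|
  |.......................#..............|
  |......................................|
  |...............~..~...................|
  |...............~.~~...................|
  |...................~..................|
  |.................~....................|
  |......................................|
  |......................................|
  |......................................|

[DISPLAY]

                                            
                                            
                                            
   ......................................   
   ......................................   
   ....♣........#........................   
   ..♣♣♣........#........................   
   ..♣.♣.................................   
   ..........................~...........   
   ..........................~~~.........   
   ........................~.~~..........   
   ........................~.~...........   
   .........................~~...........   
   ......................................   
   ♣♣.♣...............@..................   
   .......................#..............   
   .......................#..............   
   ......................................   
   ...............~..~...................   
   ...............~.~~...................   
   ...................~..................   
   .................~....................   
   ......................................   
   ......................................   
   ......................................   
                                            
                                            
                                            


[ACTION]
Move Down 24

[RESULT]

   ........................~.~~..........   
   ........................~.~...........   
   .........................~~...........   
   ......................................   
   ♣♣.♣..................................   
   .......................#..............   
   .......................#..............   
   ......................................   
   ...............~..~...................   
   ...............~.~~...................   
   ...................~..................   
   .................~....................   
   ......................................   
   ......................................   
   ...................@..................   
                                            
                                            
                                            
                                            
                                            
                                            
                                            
                                            
                                            
                                            
                                            
                                            
                                            


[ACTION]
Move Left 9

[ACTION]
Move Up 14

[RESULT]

                                            
                                            
                                            
                                            
                                            
                                            
                                            
            ................................
            ................................
            ....♣........#..................
            ..♣♣♣........#..................
            ..♣.♣...........................
            ..........................~.....
            ..........................~~~...
            ..........@.............~.~~....
            ........................~.~.....
            .........................~~.....
            ................................
            ♣♣.♣............................
            .......................#........
            .......................#........
            ................................
            ...............~..~.............
            ...............~.~~.............
            ...................~............
            .................~..............
            ................................
            ................................


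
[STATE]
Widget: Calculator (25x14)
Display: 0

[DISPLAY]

                        0
┌───┬───┬───┬───┐        
│ 7 │ 8 │ 9 │ ÷ │        
├───┼───┼───┼───┤        
│ 4 │ 5 │ 6 │ × │        
├───┼───┼───┼───┤        
│ 1 │ 2 │ 3 │ - │        
├───┼───┼───┼───┤        
│ 0 │ . │ = │ + │        
├───┼───┼───┼───┤        
│ C │ MC│ MR│ M+│        
└───┴───┴───┴───┘        
                         
                         


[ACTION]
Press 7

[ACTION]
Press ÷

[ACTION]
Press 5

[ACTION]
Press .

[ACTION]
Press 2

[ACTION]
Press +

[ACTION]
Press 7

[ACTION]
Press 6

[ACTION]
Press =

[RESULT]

              77.34615385
┌───┬───┬───┬───┐        
│ 7 │ 8 │ 9 │ ÷ │        
├───┼───┼───┼───┤        
│ 4 │ 5 │ 6 │ × │        
├───┼───┼───┼───┤        
│ 1 │ 2 │ 3 │ - │        
├───┼───┼───┼───┤        
│ 0 │ . │ = │ + │        
├───┼───┼───┼───┤        
│ C │ MC│ MR│ M+│        
└───┴───┴───┴───┘        
                         
                         


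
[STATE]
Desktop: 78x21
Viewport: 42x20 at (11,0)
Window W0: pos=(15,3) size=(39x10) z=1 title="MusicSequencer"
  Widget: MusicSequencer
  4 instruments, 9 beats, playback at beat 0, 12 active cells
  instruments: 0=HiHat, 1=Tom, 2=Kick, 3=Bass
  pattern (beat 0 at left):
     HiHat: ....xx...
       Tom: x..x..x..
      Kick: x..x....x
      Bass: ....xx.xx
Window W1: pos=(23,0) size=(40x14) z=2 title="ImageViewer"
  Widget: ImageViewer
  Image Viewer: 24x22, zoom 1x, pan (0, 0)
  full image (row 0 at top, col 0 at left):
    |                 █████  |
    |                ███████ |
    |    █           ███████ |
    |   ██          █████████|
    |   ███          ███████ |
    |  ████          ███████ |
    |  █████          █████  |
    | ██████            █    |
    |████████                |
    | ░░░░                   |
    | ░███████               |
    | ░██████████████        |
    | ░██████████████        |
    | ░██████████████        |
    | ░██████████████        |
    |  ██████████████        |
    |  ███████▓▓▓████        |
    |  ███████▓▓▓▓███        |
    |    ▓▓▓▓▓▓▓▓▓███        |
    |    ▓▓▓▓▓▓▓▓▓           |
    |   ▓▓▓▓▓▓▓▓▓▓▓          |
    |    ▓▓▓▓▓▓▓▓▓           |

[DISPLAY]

            ┏━━━━━━━━━━━━━━━━━━━━━━━━━━━━━
            ┃ ImageViewer                 
            ┠─────────────────────────────
    ┏━━━━━━━┃                 █████       
    ┃ MusicS┃                ███████      
    ┠───────┃    █           ███████      
    ┃      ▼┃   ██          █████████     
    ┃ HiHat·┃   ███          ███████      
    ┃   Tom█┃  ████          ███████      
    ┃  Kick█┃  █████          █████       
    ┃  Bass·┃ ██████            █         
    ┃       ┃████████                     
    ┗━━━━━━━┃ ░░░░                        
            ┗━━━━━━━━━━━━━━━━━━━━━━━━━━━━━
                                          
                                          
                                          
                                          
                                          
                                          


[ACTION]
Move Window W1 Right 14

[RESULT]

                          ┏━━━━━━━━━━━━━━━
                          ┃ ImageViewer   
                          ┠───────────────
    ┏━━━━━━━━━━━━━━━━━━━━━┃               
    ┃ MusicSequencer      ┃               
    ┠─────────────────────┃    █          
    ┃      ▼12345678      ┃   ██          
    ┃ HiHat····██···      ┃   ███         
    ┃   Tom█··█··█··      ┃  ████         
    ┃  Kick█··█····█      ┃  █████        
    ┃  Bass····██·██      ┃ ██████        
    ┃                     ┃████████       
    ┗━━━━━━━━━━━━━━━━━━━━━┃ ░░░░          
                          ┗━━━━━━━━━━━━━━━
                                          
                                          
                                          
                                          
                                          
                                          


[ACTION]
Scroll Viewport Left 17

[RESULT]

                                     ┏━━━━
                                     ┃ Ima
                                     ┠────
               ┏━━━━━━━━━━━━━━━━━━━━━┃    
               ┃ MusicSequencer      ┃    
               ┠─────────────────────┃    
               ┃      ▼12345678      ┃   █
               ┃ HiHat····██···      ┃   █
               ┃   Tom█··█··█··      ┃  ██
               ┃  Kick█··█····█      ┃  ██
               ┃  Bass····██·██      ┃ ███
               ┃                     ┃████
               ┗━━━━━━━━━━━━━━━━━━━━━┃ ░░░
                                     ┗━━━━
                                          
                                          
                                          
                                          
                                          
                                          


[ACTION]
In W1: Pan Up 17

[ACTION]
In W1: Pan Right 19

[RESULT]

                                     ┏━━━━
                                     ┃ Ima
                                     ┠────
               ┏━━━━━━━━━━━━━━━━━━━━━┃███ 
               ┃ MusicSequencer      ┃████
               ┠─────────────────────┃████
               ┃      ▼12345678      ┃████
               ┃ HiHat····██···      ┃████
               ┃   Tom█··█··█··      ┃████
               ┃  Kick█··█····█      ┃███ 
               ┃  Bass····██·██      ┃█   
               ┃                     ┃    
               ┗━━━━━━━━━━━━━━━━━━━━━┃    
                                     ┗━━━━
                                          
                                          
                                          
                                          
                                          
                                          
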